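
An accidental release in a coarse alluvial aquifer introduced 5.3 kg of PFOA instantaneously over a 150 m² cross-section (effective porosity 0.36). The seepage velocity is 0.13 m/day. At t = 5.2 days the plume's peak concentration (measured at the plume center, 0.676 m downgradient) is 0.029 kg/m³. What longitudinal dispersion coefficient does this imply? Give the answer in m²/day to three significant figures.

At the plume center C_max = M/(n_e·A·√(4πDt)), so D = M²/(4πt·(n_e·A·C_max)²).
n_e·A·C_max = 0.36 × 150 × 0.029 = 1.566 kg/m.
D = 5.3²/(4π × 5.2 × 1.566²) = 0.175 m²/day.

0.175 m²/day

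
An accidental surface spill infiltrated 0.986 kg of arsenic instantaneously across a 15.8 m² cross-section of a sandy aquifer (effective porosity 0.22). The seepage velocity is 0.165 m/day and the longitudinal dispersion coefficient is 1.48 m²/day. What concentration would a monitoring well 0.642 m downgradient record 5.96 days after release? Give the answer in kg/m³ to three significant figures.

For an instantaneous plane source, C(x,t) = M/(n_e·A·√(4πDt)) · exp(−(x−vt)²/(4Dt)), with n_e·A the pore (flow) area.
Plume center vt = 0.165 × 5.96 = 0.9834 m, so the well at 0.642 m is 0.3414 m upgradient of the peak.
√(4πDt) = 10.53 m, giving peak height M/(n_e·A·√(4πDt)) = 0.986/(0.22 × 15.8 × 10.53) = 0.02694 kg/m³.
(x−vt)²/(4Dt) = (-0.3414)²/(4 × 1.48 × 5.96) = 0.003303; exp(−0.003303) = 0.9967.
C = 0.02694 × 0.9967 = 0.0269 kg/m³.

0.0269 kg/m³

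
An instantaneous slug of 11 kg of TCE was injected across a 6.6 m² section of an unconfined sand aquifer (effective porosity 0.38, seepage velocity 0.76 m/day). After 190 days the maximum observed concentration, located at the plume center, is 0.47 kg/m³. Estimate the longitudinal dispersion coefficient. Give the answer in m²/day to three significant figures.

0.0365 m²/day

At the plume center C_max = M/(n_e·A·√(4πDt)), so D = M²/(4πt·(n_e·A·C_max)²).
n_e·A·C_max = 0.38 × 6.6 × 0.47 = 1.179 kg/m.
D = 11²/(4π × 190 × 1.179²) = 0.0365 m²/day.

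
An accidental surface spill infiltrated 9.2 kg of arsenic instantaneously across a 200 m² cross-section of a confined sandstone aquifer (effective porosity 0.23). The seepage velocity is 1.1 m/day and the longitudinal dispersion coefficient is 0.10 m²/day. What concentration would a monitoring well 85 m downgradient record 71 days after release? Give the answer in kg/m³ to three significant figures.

0.00396 kg/m³

For an instantaneous plane source, C(x,t) = M/(n_e·A·√(4πDt)) · exp(−(x−vt)²/(4Dt)), with n_e·A the pore (flow) area.
Plume center vt = 1.1 × 71 = 78.1 m, so the well at 85 m is 6.9 m downgradient of the peak.
√(4πDt) = 9.446 m, giving peak height M/(n_e·A·√(4πDt)) = 9.2/(0.23 × 200 × 9.446) = 0.02117 kg/m³.
(x−vt)²/(4Dt) = (6.9)²/(4 × 0.10 × 71) = 1.676; exp(−1.676) = 0.1871.
C = 0.02117 × 0.1871 = 0.00396 kg/m³.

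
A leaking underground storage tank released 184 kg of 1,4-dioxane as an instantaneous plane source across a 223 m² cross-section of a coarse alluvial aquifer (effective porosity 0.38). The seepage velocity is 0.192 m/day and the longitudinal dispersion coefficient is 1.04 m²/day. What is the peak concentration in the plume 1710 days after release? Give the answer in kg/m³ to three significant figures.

The peak of an instantaneous 1D plume sits at x = vt; there the Gaussian factor is 1 and C_max = M/(n_e·A·√(4πDt)), where n_e·A is the pore area the mass is dissolved in.
√(4πDt) = √(4π × 1.04 × 1710) = 149.5 m, so C_max = 184/(0.38 × 223 × 149.5) = 0.0145 kg/m³.

0.0145 kg/m³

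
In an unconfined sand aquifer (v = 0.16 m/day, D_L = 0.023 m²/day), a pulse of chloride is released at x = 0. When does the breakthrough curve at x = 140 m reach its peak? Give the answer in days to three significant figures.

874 days

For the 1D instantaneous-source solution, setting ∂C/∂t = 0 at fixed x gives v²t² + 2Dt − x² = 0, so t = (√(D² + v²x²) − D)/v².
√(D² + v²x²) = √(0.023² + 0.16² × 140²) = 22.40; v² = 0.0256.
t = (22.40 − 0.023)/0.0256 = 874 days (vs. the pure-advection estimate x/v = 875 d).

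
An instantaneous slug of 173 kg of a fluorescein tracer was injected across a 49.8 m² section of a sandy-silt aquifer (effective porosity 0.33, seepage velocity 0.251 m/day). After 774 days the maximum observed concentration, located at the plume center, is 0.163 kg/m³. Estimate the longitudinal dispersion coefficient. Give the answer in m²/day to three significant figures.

At the plume center C_max = M/(n_e·A·√(4πDt)), so D = M²/(4πt·(n_e·A·C_max)²).
n_e·A·C_max = 0.33 × 49.8 × 0.163 = 2.679 kg/m.
D = 173²/(4π × 774 × 2.679²) = 0.429 m²/day.

0.429 m²/day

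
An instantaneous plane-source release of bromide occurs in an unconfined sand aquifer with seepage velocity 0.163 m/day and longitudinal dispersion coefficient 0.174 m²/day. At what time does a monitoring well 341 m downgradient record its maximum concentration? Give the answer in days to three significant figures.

2090 days

For the 1D instantaneous-source solution, setting ∂C/∂t = 0 at fixed x gives v²t² + 2Dt − x² = 0, so t = (√(D² + v²x²) − D)/v².
√(D² + v²x²) = √(0.174² + 0.163² × 341²) = 55.58; v² = 0.026569.
t = (55.58 − 0.174)/0.026569 = 2090 days (vs. the pure-advection estimate x/v = 2090 d).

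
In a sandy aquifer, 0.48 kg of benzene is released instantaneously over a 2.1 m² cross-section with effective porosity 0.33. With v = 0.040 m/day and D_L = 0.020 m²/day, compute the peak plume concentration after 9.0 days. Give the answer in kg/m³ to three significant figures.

0.461 kg/m³

The peak of an instantaneous 1D plume sits at x = vt; there the Gaussian factor is 1 and C_max = M/(n_e·A·√(4πDt)), where n_e·A is the pore area the mass is dissolved in.
√(4πDt) = √(4π × 0.020 × 9.0) = 1.504 m, so C_max = 0.48/(0.33 × 2.1 × 1.504) = 0.461 kg/m³.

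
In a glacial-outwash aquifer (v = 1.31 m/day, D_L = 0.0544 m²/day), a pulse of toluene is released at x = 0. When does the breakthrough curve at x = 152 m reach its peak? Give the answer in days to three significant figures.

116 days

For the 1D instantaneous-source solution, setting ∂C/∂t = 0 at fixed x gives v²t² + 2Dt − x² = 0, so t = (√(D² + v²x²) − D)/v².
√(D² + v²x²) = √(0.0544² + 1.31² × 152²) = 199.1; v² = 1.7161.
t = (199.1 − 0.0544)/1.7161 = 116 days (vs. the pure-advection estimate x/v = 116 d).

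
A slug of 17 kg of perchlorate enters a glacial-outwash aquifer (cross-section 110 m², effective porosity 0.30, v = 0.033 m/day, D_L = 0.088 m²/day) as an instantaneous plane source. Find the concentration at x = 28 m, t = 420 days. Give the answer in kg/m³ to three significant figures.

For an instantaneous plane source, C(x,t) = M/(n_e·A·√(4πDt)) · exp(−(x−vt)²/(4Dt)), with n_e·A the pore (flow) area.
Plume center vt = 0.033 × 420 = 13.86 m, so the well at 28 m is 14.14 m downgradient of the peak.
√(4πDt) = 21.55 m, giving peak height M/(n_e·A·√(4πDt)) = 17/(0.30 × 110 × 21.55) = 0.02390 kg/m³.
(x−vt)²/(4Dt) = (14.14)²/(4 × 0.088 × 420) = 1.352; exp(−1.352) = 0.2587.
C = 0.02390 × 0.2587 = 0.00618 kg/m³.

0.00618 kg/m³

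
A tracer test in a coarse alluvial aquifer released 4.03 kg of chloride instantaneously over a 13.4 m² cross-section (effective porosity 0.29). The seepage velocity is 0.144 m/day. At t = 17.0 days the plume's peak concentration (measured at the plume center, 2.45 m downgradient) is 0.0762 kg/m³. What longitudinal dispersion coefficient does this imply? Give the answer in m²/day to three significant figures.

0.867 m²/day

At the plume center C_max = M/(n_e·A·√(4πDt)), so D = M²/(4πt·(n_e·A·C_max)²).
n_e·A·C_max = 0.29 × 13.4 × 0.0762 = 0.2961 kg/m.
D = 4.03²/(4π × 17.0 × 0.2961²) = 0.867 m²/day.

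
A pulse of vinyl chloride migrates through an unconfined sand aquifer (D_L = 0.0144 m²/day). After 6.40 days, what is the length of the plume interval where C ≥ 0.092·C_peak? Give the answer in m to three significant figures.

The plume is Gaussian with σ = √(2Dt) = √(2 × 0.0144 × 6.40) = 0.4293 m.
C/C_peak = exp(−Δx²/(2σ²)) = 0.092 ⇒ Δx = σ·√(−2 ln 0.092) = 0.4293 × 2.184 = 0.9376 m.
Width = 2Δx = 1.88 m.

1.88 m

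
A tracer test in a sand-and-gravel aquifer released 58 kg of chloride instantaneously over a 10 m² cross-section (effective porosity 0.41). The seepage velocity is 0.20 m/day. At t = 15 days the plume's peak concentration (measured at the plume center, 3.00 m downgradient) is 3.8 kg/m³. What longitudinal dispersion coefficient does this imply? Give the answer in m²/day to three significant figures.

At the plume center C_max = M/(n_e·A·√(4πDt)), so D = M²/(4πt·(n_e·A·C_max)²).
n_e·A·C_max = 0.41 × 10 × 3.8 = 15.58 kg/m.
D = 58²/(4π × 15 × 15.58²) = 0.0735 m²/day.

0.0735 m²/day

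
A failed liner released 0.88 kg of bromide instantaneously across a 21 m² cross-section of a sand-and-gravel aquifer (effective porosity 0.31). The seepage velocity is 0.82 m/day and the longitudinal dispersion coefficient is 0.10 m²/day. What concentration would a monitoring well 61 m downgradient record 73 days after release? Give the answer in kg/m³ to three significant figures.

0.0135 kg/m³

For an instantaneous plane source, C(x,t) = M/(n_e·A·√(4πDt)) · exp(−(x−vt)²/(4Dt)), with n_e·A the pore (flow) area.
Plume center vt = 0.82 × 73 = 59.86 m, so the well at 61 m is 1.14 m downgradient of the peak.
√(4πDt) = 9.578 m, giving peak height M/(n_e·A·√(4πDt)) = 0.88/(0.31 × 21 × 9.578) = 0.01411 kg/m³.
(x−vt)²/(4Dt) = (1.14)²/(4 × 0.10 × 73) = 0.04451; exp(−0.04451) = 0.9565.
C = 0.01411 × 0.9565 = 0.0135 kg/m³.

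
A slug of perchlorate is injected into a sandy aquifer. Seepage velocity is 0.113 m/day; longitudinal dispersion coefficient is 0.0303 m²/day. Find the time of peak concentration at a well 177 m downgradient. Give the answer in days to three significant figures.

1560 days

For the 1D instantaneous-source solution, setting ∂C/∂t = 0 at fixed x gives v²t² + 2Dt − x² = 0, so t = (√(D² + v²x²) − D)/v².
√(D² + v²x²) = √(0.0303² + 0.113² × 177²) = 20.00; v² = 0.012769.
t = (20.00 − 0.0303)/0.012769 = 1560 days (vs. the pure-advection estimate x/v = 1570 d).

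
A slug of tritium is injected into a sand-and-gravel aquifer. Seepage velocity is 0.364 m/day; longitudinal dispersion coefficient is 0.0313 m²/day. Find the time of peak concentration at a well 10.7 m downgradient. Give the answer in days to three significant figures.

For the 1D instantaneous-source solution, setting ∂C/∂t = 0 at fixed x gives v²t² + 2Dt − x² = 0, so t = (√(D² + v²x²) − D)/v².
√(D² + v²x²) = √(0.0313² + 0.364² × 10.7²) = 3.895; v² = 0.132496.
t = (3.895 − 0.0313)/0.132496 = 29.2 days (vs. the pure-advection estimate x/v = 29.4 d).

29.2 days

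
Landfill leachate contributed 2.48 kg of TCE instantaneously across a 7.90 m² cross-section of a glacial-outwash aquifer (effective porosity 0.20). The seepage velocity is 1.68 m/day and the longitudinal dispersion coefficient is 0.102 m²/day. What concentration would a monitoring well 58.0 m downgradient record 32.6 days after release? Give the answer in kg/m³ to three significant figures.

0.111 kg/m³

For an instantaneous plane source, C(x,t) = M/(n_e·A·√(4πDt)) · exp(−(x−vt)²/(4Dt)), with n_e·A the pore (flow) area.
Plume center vt = 1.68 × 32.6 = 54.768 m, so the well at 58.0 m is 3.232 m downgradient of the peak.
√(4πDt) = 6.464 m, giving peak height M/(n_e·A·√(4πDt)) = 2.48/(0.20 × 7.90 × 6.464) = 0.2428 kg/m³.
(x−vt)²/(4Dt) = (3.232)²/(4 × 0.102 × 32.6) = 0.7854; exp(−0.7854) = 0.4559.
C = 0.2428 × 0.4559 = 0.111 kg/m³.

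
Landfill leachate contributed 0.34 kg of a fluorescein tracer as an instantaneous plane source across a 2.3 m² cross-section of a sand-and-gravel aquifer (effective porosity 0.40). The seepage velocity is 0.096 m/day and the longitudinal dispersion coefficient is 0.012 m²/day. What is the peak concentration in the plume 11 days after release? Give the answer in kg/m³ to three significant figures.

0.287 kg/m³

The peak of an instantaneous 1D plume sits at x = vt; there the Gaussian factor is 1 and C_max = M/(n_e·A·√(4πDt)), where n_e·A is the pore area the mass is dissolved in.
√(4πDt) = √(4π × 0.012 × 11) = 1.288 m, so C_max = 0.34/(0.40 × 2.3 × 1.288) = 0.287 kg/m³.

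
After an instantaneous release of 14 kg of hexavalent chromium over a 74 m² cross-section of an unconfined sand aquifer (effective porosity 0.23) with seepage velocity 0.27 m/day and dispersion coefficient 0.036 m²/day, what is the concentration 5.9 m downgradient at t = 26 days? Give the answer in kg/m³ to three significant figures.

For an instantaneous plane source, C(x,t) = M/(n_e·A·√(4πDt)) · exp(−(x−vt)²/(4Dt)), with n_e·A the pore (flow) area.
Plume center vt = 0.27 × 26 = 7.02 m, so the well at 5.9 m is 1.12 m upgradient of the peak.
√(4πDt) = 3.430 m, giving peak height M/(n_e·A·√(4πDt)) = 14/(0.23 × 74 × 3.430) = 0.2398 kg/m³.
(x−vt)²/(4Dt) = (-1.12)²/(4 × 0.036 × 26) = 0.3350; exp(−0.3350) = 0.7153.
C = 0.2398 × 0.7153 = 0.172 kg/m³.

0.172 kg/m³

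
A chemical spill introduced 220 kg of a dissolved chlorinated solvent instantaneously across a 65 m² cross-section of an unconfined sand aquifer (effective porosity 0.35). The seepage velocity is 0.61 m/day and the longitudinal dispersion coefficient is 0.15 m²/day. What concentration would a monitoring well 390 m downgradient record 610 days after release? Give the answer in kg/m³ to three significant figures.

For an instantaneous plane source, C(x,t) = M/(n_e·A·√(4πDt)) · exp(−(x−vt)²/(4Dt)), with n_e·A the pore (flow) area.
Plume center vt = 0.61 × 610 = 372.1 m, so the well at 390 m is 17.9 m downgradient of the peak.
√(4πDt) = 33.91 m, giving peak height M/(n_e·A·√(4πDt)) = 220/(0.35 × 65 × 33.91) = 0.2852 kg/m³.
(x−vt)²/(4Dt) = (17.9)²/(4 × 0.15 × 610) = 0.8754; exp(−0.8754) = 0.4167.
C = 0.2852 × 0.4167 = 0.119 kg/m³.

0.119 kg/m³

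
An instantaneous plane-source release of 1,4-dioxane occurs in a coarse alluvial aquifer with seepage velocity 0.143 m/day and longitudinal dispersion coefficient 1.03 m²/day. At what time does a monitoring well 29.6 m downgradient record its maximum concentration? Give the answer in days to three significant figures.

163 days

For the 1D instantaneous-source solution, setting ∂C/∂t = 0 at fixed x gives v²t² + 2Dt − x² = 0, so t = (√(D² + v²x²) − D)/v².
√(D² + v²x²) = √(1.03² + 0.143² × 29.6²) = 4.356; v² = 0.020449.
t = (4.356 − 1.03)/0.020449 = 163 days (vs. the pure-advection estimate x/v = 207 d).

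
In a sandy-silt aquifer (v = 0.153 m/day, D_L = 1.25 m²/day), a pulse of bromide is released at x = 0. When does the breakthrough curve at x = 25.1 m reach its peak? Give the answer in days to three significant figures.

For the 1D instantaneous-source solution, setting ∂C/∂t = 0 at fixed x gives v²t² + 2Dt − x² = 0, so t = (√(D² + v²x²) − D)/v².
√(D² + v²x²) = √(1.25² + 0.153² × 25.1²) = 4.039; v² = 0.023409.
t = (4.039 − 1.25)/0.023409 = 119 days (vs. the pure-advection estimate x/v = 164 d).

119 days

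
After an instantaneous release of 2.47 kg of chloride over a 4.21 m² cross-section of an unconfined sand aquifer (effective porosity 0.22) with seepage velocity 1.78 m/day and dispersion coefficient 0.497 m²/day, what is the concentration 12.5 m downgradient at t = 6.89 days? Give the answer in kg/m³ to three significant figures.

0.405 kg/m³

For an instantaneous plane source, C(x,t) = M/(n_e·A·√(4πDt)) · exp(−(x−vt)²/(4Dt)), with n_e·A the pore (flow) area.
Plume center vt = 1.78 × 6.89 = 12.2642 m, so the well at 12.5 m is 0.2358 m downgradient of the peak.
√(4πDt) = 6.560 m, giving peak height M/(n_e·A·√(4πDt)) = 2.47/(0.22 × 4.21 × 6.560) = 0.4065 kg/m³.
(x−vt)²/(4Dt) = (0.2358)²/(4 × 0.497 × 6.89) = 0.004059; exp(−0.004059) = 0.9959.
C = 0.4065 × 0.9959 = 0.405 kg/m³.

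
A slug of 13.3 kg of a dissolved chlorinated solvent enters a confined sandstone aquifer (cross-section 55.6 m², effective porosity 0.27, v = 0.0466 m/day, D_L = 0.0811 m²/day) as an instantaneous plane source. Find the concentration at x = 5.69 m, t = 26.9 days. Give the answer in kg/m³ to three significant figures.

For an instantaneous plane source, C(x,t) = M/(n_e·A·√(4πDt)) · exp(−(x−vt)²/(4Dt)), with n_e·A the pore (flow) area.
Plume center vt = 0.0466 × 26.9 = 1.25354 m, so the well at 5.69 m is 4.43646 m downgradient of the peak.
√(4πDt) = 5.236 m, giving peak height M/(n_e·A·√(4πDt)) = 13.3/(0.27 × 55.6 × 5.236) = 0.1692 kg/m³.
(x−vt)²/(4Dt) = (4.43646)²/(4 × 0.0811 × 26.9) = 2.255; exp(−2.255) = 0.1049.
C = 0.1692 × 0.1049 = 0.0177 kg/m³.

0.0177 kg/m³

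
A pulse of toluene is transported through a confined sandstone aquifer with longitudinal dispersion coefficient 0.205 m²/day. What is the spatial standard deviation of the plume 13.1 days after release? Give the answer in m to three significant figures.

Dispersive spreading gives a Gaussian with σ² = 2Dt; advection only shifts the center.
σ = √(2 × 0.205 × 13.1) = 2.32 m.

2.32 m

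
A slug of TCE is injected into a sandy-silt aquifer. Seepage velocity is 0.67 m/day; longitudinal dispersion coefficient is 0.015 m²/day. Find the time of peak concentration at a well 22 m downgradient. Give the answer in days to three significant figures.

For the 1D instantaneous-source solution, setting ∂C/∂t = 0 at fixed x gives v²t² + 2Dt − x² = 0, so t = (√(D² + v²x²) − D)/v².
√(D² + v²x²) = √(0.015² + 0.67² × 22²) = 14.74; v² = 0.4489.
t = (14.74 − 0.015)/0.4489 = 32.8 days (vs. the pure-advection estimate x/v = 32.8 d).

32.8 days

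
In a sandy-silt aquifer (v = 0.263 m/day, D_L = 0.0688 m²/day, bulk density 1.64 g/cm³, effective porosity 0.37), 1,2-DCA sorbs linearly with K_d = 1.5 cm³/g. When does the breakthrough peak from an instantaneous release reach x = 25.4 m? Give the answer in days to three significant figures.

Retardation factor R = 1 + ρ_b·K_d/n = 1 + 1.64 × 1.5/0.37 = 7.649.
Sorption retards both mechanisms: v_R = v/R = 0.03438 m/day, D_R = D/R = 0.008995 m²/day.
Peak time from v_R²t² + 2D_R t − x² = 0: t = (√(D_R² + v_R²x²) − D_R)/v_R².
√(D_R² + v_R²x²) = √(0.008995² + 0.03438² × 25.4²) = 0.8733; v_R² = 0.001182.
t = (0.8733 − 0.008995)/0.001182 = 731 days.

731 days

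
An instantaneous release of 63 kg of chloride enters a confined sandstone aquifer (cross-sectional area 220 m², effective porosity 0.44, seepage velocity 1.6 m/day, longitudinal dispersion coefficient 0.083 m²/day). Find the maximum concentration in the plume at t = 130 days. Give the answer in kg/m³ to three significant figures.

The peak of an instantaneous 1D plume sits at x = vt; there the Gaussian factor is 1 and C_max = M/(n_e·A·√(4πDt)), where n_e·A is the pore area the mass is dissolved in.
√(4πDt) = √(4π × 0.083 × 130) = 11.64 m, so C_max = 63/(0.44 × 220 × 11.64) = 0.0559 kg/m³.

0.0559 kg/m³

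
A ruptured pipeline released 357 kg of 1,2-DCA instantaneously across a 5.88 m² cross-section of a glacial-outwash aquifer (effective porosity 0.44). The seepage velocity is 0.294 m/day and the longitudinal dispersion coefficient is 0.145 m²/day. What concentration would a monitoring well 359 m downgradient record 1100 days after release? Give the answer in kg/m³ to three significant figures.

0.423 kg/m³

For an instantaneous plane source, C(x,t) = M/(n_e·A·√(4πDt)) · exp(−(x−vt)²/(4Dt)), with n_e·A the pore (flow) area.
Plume center vt = 0.294 × 1100 = 323.4 m, so the well at 359 m is 35.6 m downgradient of the peak.
√(4πDt) = 44.77 m, giving peak height M/(n_e·A·√(4πDt)) = 357/(0.44 × 5.88 × 44.77) = 3.082 kg/m³.
(x−vt)²/(4Dt) = (35.6)²/(4 × 0.145 × 1100) = 1.986; exp(−1.986) = 0.1372.
C = 3.082 × 0.1372 = 0.423 kg/m³.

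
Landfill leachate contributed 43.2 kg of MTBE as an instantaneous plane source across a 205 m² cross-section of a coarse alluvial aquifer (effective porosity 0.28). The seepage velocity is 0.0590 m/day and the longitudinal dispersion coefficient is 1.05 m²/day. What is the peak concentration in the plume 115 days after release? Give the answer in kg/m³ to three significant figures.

0.0193 kg/m³

The peak of an instantaneous 1D plume sits at x = vt; there the Gaussian factor is 1 and C_max = M/(n_e·A·√(4πDt)), where n_e·A is the pore area the mass is dissolved in.
√(4πDt) = √(4π × 1.05 × 115) = 38.95 m, so C_max = 43.2/(0.28 × 205 × 38.95) = 0.0193 kg/m³.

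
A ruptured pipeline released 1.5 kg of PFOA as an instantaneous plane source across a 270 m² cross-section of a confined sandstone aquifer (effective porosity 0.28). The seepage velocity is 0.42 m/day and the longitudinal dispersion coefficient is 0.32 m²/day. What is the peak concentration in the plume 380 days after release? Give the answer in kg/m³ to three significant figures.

0.000508 kg/m³

The peak of an instantaneous 1D plume sits at x = vt; there the Gaussian factor is 1 and C_max = M/(n_e·A·√(4πDt)), where n_e·A is the pore area the mass is dissolved in.
√(4πDt) = √(4π × 0.32 × 380) = 39.09 m, so C_max = 1.5/(0.28 × 270 × 39.09) = 0.000508 kg/m³.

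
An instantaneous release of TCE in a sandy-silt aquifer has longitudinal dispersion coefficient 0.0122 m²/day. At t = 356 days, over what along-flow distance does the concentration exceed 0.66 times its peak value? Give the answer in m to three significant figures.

The plume is Gaussian with σ = √(2Dt) = √(2 × 0.0122 × 356) = 2.947 m.
C/C_peak = exp(−Δx²/(2σ²)) = 0.66 ⇒ Δx = σ·√(−2 ln 0.66) = 2.947 × 0.9116 = 2.686 m.
Width = 2Δx = 5.37 m.

5.37 m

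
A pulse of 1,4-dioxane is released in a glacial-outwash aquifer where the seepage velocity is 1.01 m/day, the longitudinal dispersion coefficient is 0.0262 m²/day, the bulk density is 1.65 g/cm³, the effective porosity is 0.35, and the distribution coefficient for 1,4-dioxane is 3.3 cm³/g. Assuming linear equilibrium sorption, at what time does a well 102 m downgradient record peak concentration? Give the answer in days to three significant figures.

1670 days

Retardation factor R = 1 + ρ_b·K_d/n = 1 + 1.65 × 3.3/0.35 = 16.56.
Sorption retards both mechanisms: v_R = v/R = 0.06099 m/day, D_R = D/R = 0.001582 m²/day.
Peak time from v_R²t² + 2D_R t − x² = 0: t = (√(D_R² + v_R²x²) − D_R)/v_R².
√(D_R² + v_R²x²) = √(0.001582² + 0.06099² × 102²) = 6.221; v_R² = 0.003720.
t = (6.221 − 0.001582)/0.003720 = 1670 days.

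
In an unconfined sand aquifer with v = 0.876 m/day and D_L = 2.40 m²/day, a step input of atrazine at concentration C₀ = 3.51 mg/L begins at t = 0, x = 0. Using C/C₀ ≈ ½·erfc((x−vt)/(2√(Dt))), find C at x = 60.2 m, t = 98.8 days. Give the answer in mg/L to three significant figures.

For a continuous step input, C/C₀ ≈ ½·erfc((x−vt)/(2√(Dt))).
vt = 0.876 × 98.8 = 86.5488 m and 2√(Dt) = 2√(2.40 × 98.8) = 30.80 m.
Argument (x−vt)/(2√(Dt)) = (60.2 − 86.5488)/30.80 = -0.8555; ½·erfc(-0.8555) = 0.8868.
C = 3.51 × 0.8868 = 3.11 mg/L.

3.11 mg/L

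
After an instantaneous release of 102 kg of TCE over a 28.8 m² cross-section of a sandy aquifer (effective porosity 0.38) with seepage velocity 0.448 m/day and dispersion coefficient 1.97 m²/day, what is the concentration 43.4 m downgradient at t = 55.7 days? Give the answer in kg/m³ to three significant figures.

For an instantaneous plane source, C(x,t) = M/(n_e·A·√(4πDt)) · exp(−(x−vt)²/(4Dt)), with n_e·A the pore (flow) area.
Plume center vt = 0.448 × 55.7 = 24.9536 m, so the well at 43.4 m is 18.4464 m downgradient of the peak.
√(4πDt) = 37.13 m, giving peak height M/(n_e·A·√(4πDt)) = 102/(0.38 × 28.8 × 37.13) = 0.2510 kg/m³.
(x−vt)²/(4Dt) = (18.4464)²/(4 × 1.97 × 55.7) = 0.7753; exp(−0.7753) = 0.4606.
C = 0.2510 × 0.4606 = 0.116 kg/m³.

0.116 kg/m³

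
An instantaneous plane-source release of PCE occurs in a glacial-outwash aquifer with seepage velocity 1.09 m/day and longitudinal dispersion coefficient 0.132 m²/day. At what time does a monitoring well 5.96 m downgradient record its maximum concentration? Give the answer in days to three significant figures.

For the 1D instantaneous-source solution, setting ∂C/∂t = 0 at fixed x gives v²t² + 2Dt − x² = 0, so t = (√(D² + v²x²) − D)/v².
√(D² + v²x²) = √(0.132² + 1.09² × 5.96²) = 6.498; v² = 1.1881.
t = (6.498 − 0.132)/1.1881 = 5.36 days (vs. the pure-advection estimate x/v = 5.47 d).

5.36 days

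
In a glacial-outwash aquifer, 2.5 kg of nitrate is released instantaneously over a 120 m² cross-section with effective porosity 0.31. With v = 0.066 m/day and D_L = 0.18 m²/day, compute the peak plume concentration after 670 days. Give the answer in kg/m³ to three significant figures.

The peak of an instantaneous 1D plume sits at x = vt; there the Gaussian factor is 1 and C_max = M/(n_e·A·√(4πDt)), where n_e·A is the pore area the mass is dissolved in.
√(4πDt) = √(4π × 0.18 × 670) = 38.93 m, so C_max = 2.5/(0.31 × 120 × 38.93) = 0.00173 kg/m³.

0.00173 kg/m³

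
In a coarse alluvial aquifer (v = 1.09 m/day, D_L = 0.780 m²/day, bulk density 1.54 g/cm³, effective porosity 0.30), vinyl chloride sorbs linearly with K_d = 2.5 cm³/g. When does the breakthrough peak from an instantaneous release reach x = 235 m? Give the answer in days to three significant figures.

2970 days

Retardation factor R = 1 + ρ_b·K_d/n = 1 + 1.54 × 2.5/0.30 = 13.83.
Sorption retards both mechanisms: v_R = v/R = 0.07881 m/day, D_R = D/R = 0.05640 m²/day.
Peak time from v_R²t² + 2D_R t − x² = 0: t = (√(D_R² + v_R²x²) − D_R)/v_R².
√(D_R² + v_R²x²) = √(0.05640² + 0.07881² × 235²) = 18.52; v_R² = 0.006211.
t = (18.52 − 0.05640)/0.006211 = 2970 days.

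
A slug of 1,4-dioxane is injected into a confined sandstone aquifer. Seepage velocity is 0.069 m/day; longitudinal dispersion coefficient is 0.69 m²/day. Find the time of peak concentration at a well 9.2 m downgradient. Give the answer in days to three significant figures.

52.0 days

For the 1D instantaneous-source solution, setting ∂C/∂t = 0 at fixed x gives v²t² + 2Dt − x² = 0, so t = (√(D² + v²x²) − D)/v².
√(D² + v²x²) = √(0.69² + 0.069² × 9.2²) = 0.9376; v² = 0.004761.
t = (0.9376 − 0.69)/0.004761 = 52.0 days (vs. the pure-advection estimate x/v = 133 d).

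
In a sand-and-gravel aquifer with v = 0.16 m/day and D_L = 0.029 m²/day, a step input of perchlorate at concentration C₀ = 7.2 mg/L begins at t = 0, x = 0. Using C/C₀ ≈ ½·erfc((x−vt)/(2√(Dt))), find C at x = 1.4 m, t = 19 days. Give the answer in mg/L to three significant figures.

For a continuous step input, C/C₀ ≈ ½·erfc((x−vt)/(2√(Dt))).
vt = 0.16 × 19 = 3.04 m and 2√(Dt) = 2√(0.029 × 19) = 1.485 m.
Argument (x−vt)/(2√(Dt)) = (1.4 − 3.04)/1.485 = -1.104; ½·erfc(-1.104) = 0.9408.
C = 7.2 × 0.9408 = 6.77 mg/L.

6.77 mg/L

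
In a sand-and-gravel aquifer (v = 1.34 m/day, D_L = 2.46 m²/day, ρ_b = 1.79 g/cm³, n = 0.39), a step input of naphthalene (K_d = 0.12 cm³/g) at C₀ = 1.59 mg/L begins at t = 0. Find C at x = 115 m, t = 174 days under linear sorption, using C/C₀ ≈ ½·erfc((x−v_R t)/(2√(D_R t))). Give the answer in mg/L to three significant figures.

Retardation factor R = 1 + ρ_b·K_d/n = 1 + 1.79 × 0.12/0.39 = 1.551.
Sorption retards both mechanisms: v_R = v/R = 0.8640 m/day, D_R = D/R = 1.586 m²/day.
v_R·t = 0.8640 × 174 = 150.336 m; 2√(D_R t) = 33.22 m; argument = (115 − 150.336)/33.22 = -1.064.
C = C₀ × ½·erfc(-1.064) = 1.59 × 0.9338 = 1.48 mg/L.

1.48 mg/L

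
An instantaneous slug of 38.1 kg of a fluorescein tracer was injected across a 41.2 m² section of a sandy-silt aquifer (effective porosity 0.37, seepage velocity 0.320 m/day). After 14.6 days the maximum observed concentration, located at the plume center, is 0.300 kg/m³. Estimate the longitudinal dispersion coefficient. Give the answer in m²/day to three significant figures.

0.378 m²/day

At the plume center C_max = M/(n_e·A·√(4πDt)), so D = M²/(4πt·(n_e·A·C_max)²).
n_e·A·C_max = 0.37 × 41.2 × 0.300 = 4.573 kg/m.
D = 38.1²/(4π × 14.6 × 4.573²) = 0.378 m²/day.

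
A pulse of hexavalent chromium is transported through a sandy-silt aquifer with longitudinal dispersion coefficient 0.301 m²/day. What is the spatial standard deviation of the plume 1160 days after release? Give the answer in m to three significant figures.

26.4 m

Dispersive spreading gives a Gaussian with σ² = 2Dt; advection only shifts the center.
σ = √(2 × 0.301 × 1160) = 26.4 m.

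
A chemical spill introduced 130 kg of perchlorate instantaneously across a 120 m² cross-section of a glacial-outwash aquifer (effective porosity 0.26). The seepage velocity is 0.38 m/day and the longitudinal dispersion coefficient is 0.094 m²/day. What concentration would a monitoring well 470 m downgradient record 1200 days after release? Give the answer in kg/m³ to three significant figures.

0.0717 kg/m³

For an instantaneous plane source, C(x,t) = M/(n_e·A·√(4πDt)) · exp(−(x−vt)²/(4Dt)), with n_e·A the pore (flow) area.
Plume center vt = 0.38 × 1200 = 456 m, so the well at 470 m is 14 m downgradient of the peak.
√(4πDt) = 37.65 m, giving peak height M/(n_e·A·√(4πDt)) = 130/(0.26 × 120 × 37.65) = 0.1107 kg/m³.
(x−vt)²/(4Dt) = (14)²/(4 × 0.094 × 1200) = 0.4344; exp(−0.4344) = 0.6477.
C = 0.1107 × 0.6477 = 0.0717 kg/m³.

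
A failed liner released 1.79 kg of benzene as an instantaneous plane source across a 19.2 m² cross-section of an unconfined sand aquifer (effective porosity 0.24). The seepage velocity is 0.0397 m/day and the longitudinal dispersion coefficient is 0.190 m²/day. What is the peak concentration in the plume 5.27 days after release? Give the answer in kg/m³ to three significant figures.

The peak of an instantaneous 1D plume sits at x = vt; there the Gaussian factor is 1 and C_max = M/(n_e·A·√(4πDt)), where n_e·A is the pore area the mass is dissolved in.
√(4πDt) = √(4π × 0.190 × 5.27) = 3.547 m, so C_max = 1.79/(0.24 × 19.2 × 3.547) = 0.110 kg/m³.

0.110 kg/m³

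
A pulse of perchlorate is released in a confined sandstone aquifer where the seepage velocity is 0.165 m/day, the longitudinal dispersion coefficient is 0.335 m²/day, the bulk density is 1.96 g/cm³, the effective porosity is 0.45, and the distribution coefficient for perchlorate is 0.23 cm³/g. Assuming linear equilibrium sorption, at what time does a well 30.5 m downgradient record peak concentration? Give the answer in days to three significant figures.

346 days

Retardation factor R = 1 + ρ_b·K_d/n = 1 + 1.96 × 0.23/0.45 = 2.002.
Sorption retards both mechanisms: v_R = v/R = 0.08242 m/day, D_R = D/R = 0.1673 m²/day.
Peak time from v_R²t² + 2D_R t − x² = 0: t = (√(D_R² + v_R²x²) − D_R)/v_R².
√(D_R² + v_R²x²) = √(0.1673² + 0.08242² × 30.5²) = 2.519; v_R² = 0.006793.
t = (2.519 − 0.1673)/0.006793 = 346 days.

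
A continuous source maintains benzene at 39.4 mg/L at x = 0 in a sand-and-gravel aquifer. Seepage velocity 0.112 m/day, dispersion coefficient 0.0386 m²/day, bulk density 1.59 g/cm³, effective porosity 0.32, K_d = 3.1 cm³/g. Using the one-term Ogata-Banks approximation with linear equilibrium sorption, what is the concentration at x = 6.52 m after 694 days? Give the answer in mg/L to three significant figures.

6.39 mg/L

Retardation factor R = 1 + ρ_b·K_d/n = 1 + 1.59 × 3.1/0.32 = 16.40.
Sorption retards both mechanisms: v_R = v/R = 0.006829 m/day, D_R = D/R = 0.002354 m²/day.
v_R·t = 0.006829 × 694 = 4.739326 m; 2√(D_R t) = 2.556 m; argument = (6.52 − 4.739326)/2.556 = 0.6967.
C = C₀ × ½·erfc(0.6967) = 39.4 × 0.1622 = 6.39 mg/L.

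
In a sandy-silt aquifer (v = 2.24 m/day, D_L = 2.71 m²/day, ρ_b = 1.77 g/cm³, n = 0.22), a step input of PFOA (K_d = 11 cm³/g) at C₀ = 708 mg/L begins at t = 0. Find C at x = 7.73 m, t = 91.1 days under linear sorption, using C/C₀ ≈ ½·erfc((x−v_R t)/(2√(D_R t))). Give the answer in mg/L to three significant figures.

7.19 mg/L

Retardation factor R = 1 + ρ_b·K_d/n = 1 + 1.77 × 11/0.22 = 89.50.
Sorption retards both mechanisms: v_R = v/R = 0.02503 m/day, D_R = D/R = 0.03028 m²/day.
v_R·t = 0.02503 × 91.1 = 2.280233 m; 2√(D_R t) = 3.322 m; argument = (7.73 − 2.280233)/3.322 = 1.641.
C = C₀ × ½·erfc(1.641) = 708 × 0.01015 = 7.19 mg/L.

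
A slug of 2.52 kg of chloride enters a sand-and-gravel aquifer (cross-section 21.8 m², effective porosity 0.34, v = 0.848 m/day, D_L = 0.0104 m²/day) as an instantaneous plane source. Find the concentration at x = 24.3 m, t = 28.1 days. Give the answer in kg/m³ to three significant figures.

For an instantaneous plane source, C(x,t) = M/(n_e·A·√(4πDt)) · exp(−(x−vt)²/(4Dt)), with n_e·A the pore (flow) area.
Plume center vt = 0.848 × 28.1 = 23.8288 m, so the well at 24.3 m is 0.4712 m downgradient of the peak.
√(4πDt) = 1.916 m, giving peak height M/(n_e·A·√(4πDt)) = 2.52/(0.34 × 21.8 × 1.916) = 0.1774 kg/m³.
(x−vt)²/(4Dt) = (0.4712)²/(4 × 0.0104 × 28.1) = 0.1899; exp(−0.1899) = 0.8270.
C = 0.1774 × 0.8270 = 0.147 kg/m³.

0.147 kg/m³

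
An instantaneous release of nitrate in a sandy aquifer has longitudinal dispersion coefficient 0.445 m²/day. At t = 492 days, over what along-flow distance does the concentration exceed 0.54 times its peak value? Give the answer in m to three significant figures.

The plume is Gaussian with σ = √(2Dt) = √(2 × 0.445 × 492) = 20.93 m.
C/C_peak = exp(−Δx²/(2σ²)) = 0.54 ⇒ Δx = σ·√(−2 ln 0.54) = 20.93 × 1.110 = 23.23 m.
Width = 2Δx = 46.5 m.

46.5 m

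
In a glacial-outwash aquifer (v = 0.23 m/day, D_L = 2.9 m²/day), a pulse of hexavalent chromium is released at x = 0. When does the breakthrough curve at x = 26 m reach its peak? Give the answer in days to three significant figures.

For the 1D instantaneous-source solution, setting ∂C/∂t = 0 at fixed x gives v²t² + 2Dt − x² = 0, so t = (√(D² + v²x²) − D)/v².
√(D² + v²x²) = √(2.9² + 0.23² × 26²) = 6.646; v² = 0.0529.
t = (6.646 − 2.9)/0.0529 = 70.8 days (vs. the pure-advection estimate x/v = 113 d).

70.8 days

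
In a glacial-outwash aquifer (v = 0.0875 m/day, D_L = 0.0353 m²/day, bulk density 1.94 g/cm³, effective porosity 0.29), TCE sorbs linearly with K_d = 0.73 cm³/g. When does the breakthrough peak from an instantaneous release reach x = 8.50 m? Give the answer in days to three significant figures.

Retardation factor R = 1 + ρ_b·K_d/n = 1 + 1.94 × 0.73/0.29 = 5.883.
Sorption retards both mechanisms: v_R = v/R = 0.01487 m/day, D_R = D/R = 0.006000 m²/day.
Peak time from v_R²t² + 2D_R t − x² = 0: t = (√(D_R² + v_R²x²) − D_R)/v_R².
√(D_R² + v_R²x²) = √(0.006000² + 0.01487² × 8.50²) = 0.1265; v_R² = 0.0002211.
t = (0.1265 − 0.006000)/0.0002211 = 545 days.

545 days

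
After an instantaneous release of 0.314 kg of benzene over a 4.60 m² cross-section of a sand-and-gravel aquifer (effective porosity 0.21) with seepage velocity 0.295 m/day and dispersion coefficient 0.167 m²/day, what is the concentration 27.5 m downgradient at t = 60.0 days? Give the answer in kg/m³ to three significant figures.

For an instantaneous plane source, C(x,t) = M/(n_e·A·√(4πDt)) · exp(−(x−vt)²/(4Dt)), with n_e·A the pore (flow) area.
Plume center vt = 0.295 × 60.0 = 17.7 m, so the well at 27.5 m is 9.8 m downgradient of the peak.
√(4πDt) = 11.22 m, giving peak height M/(n_e·A·√(4πDt)) = 0.314/(0.21 × 4.60 × 11.22) = 0.02897 kg/m³.
(x−vt)²/(4Dt) = (9.8)²/(4 × 0.167 × 60.0) = 2.396; exp(−2.396) = 0.09108.
C = 0.02897 × 0.09108 = 0.00264 kg/m³.

0.00264 kg/m³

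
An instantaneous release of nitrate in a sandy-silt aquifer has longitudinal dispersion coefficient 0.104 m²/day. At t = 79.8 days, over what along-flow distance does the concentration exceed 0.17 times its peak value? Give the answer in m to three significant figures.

The plume is Gaussian with σ = √(2Dt) = √(2 × 0.104 × 79.8) = 4.074 m.
C/C_peak = exp(−Δx²/(2σ²)) = 0.17 ⇒ Δx = σ·√(−2 ln 0.17) = 4.074 × 1.883 = 7.671 m.
Width = 2Δx = 15.3 m.

15.3 m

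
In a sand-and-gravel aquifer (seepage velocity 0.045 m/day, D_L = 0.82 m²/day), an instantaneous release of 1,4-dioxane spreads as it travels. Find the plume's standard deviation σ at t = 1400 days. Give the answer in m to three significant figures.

Dispersive spreading gives a Gaussian with σ² = 2Dt; advection only shifts the center.
σ = √(2 × 0.82 × 1400) = 47.9 m.

47.9 m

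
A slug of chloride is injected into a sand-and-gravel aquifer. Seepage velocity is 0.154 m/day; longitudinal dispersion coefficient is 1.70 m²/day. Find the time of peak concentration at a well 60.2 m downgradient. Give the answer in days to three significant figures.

For the 1D instantaneous-source solution, setting ∂C/∂t = 0 at fixed x gives v²t² + 2Dt − x² = 0, so t = (√(D² + v²x²) − D)/v².
√(D² + v²x²) = √(1.70² + 0.154² × 60.2²) = 9.425; v² = 0.023716.
t = (9.425 − 1.70)/0.023716 = 326 days (vs. the pure-advection estimate x/v = 391 d).

326 days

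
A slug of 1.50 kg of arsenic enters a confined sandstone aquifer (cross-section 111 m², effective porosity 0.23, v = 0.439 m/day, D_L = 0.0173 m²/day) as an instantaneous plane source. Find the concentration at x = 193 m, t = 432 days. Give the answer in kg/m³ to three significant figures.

For an instantaneous plane source, C(x,t) = M/(n_e·A·√(4πDt)) · exp(−(x−vt)²/(4Dt)), with n_e·A the pore (flow) area.
Plume center vt = 0.439 × 432 = 189.648 m, so the well at 193 m is 3.352 m downgradient of the peak.
√(4πDt) = 9.691 m, giving peak height M/(n_e·A·√(4πDt)) = 1.50/(0.23 × 111 × 9.691) = 0.006063 kg/m³.
(x−vt)²/(4Dt) = (3.352)²/(4 × 0.0173 × 432) = 0.3759; exp(−0.3759) = 0.6867.
C = 0.006063 × 0.6867 = 0.00416 kg/m³.

0.00416 kg/m³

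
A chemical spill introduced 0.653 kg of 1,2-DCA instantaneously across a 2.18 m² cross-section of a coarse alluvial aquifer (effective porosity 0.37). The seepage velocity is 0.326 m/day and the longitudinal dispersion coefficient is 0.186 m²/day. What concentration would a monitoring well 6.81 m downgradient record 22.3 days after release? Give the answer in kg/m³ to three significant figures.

0.111 kg/m³

For an instantaneous plane source, C(x,t) = M/(n_e·A·√(4πDt)) · exp(−(x−vt)²/(4Dt)), with n_e·A the pore (flow) area.
Plume center vt = 0.326 × 22.3 = 7.2698 m, so the well at 6.81 m is 0.4598 m upgradient of the peak.
√(4πDt) = 7.220 m, giving peak height M/(n_e·A·√(4πDt)) = 0.653/(0.37 × 2.18 × 7.220) = 0.1121 kg/m³.
(x−vt)²/(4Dt) = (-0.4598)²/(4 × 0.186 × 22.3) = 0.01274; exp(−0.01274) = 0.9873.
C = 0.1121 × 0.9873 = 0.111 kg/m³.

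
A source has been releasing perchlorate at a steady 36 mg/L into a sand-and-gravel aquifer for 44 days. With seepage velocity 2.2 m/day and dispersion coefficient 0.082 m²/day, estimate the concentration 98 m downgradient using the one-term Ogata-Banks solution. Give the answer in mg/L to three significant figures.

For a continuous step input, C/C₀ ≈ ½·erfc((x−vt)/(2√(Dt))).
vt = 2.2 × 44 = 96.8 m and 2√(Dt) = 2√(0.082 × 44) = 3.799 m.
Argument (x−vt)/(2√(Dt)) = (98 − 96.8)/3.799 = 0.3159; ½·erfc(0.3159) = 0.3275.
C = 36 × 0.3275 = 11.8 mg/L.

11.8 mg/L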